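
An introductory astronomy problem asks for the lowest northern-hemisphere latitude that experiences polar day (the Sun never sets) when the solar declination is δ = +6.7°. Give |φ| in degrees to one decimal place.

Polar day requires cos H₀ = −tan φ tan δ ≤ −1, i.e. tan φ tan δ ≥ 1.
The boundary is |tan φ| · |tan δ| = 1, so |φ| = 90° − |δ| = 90° − 6.7° = 83.3° in the northern hemisphere.

|φ| = 83.3°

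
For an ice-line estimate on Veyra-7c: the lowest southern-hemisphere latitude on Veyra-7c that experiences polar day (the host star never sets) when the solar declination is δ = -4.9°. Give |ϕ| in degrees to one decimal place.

Polar day requires cos h₀ = −tan ϕ tan δ ≤ −1, i.e. tan ϕ tan δ ≥ 1.
The boundary is |tan ϕ| · |tan δ| = 1, so |ϕ| = 90° − |δ| = 90° − 4.9° = 85.1° in the southern hemisphere.

|ϕ| = 85.1°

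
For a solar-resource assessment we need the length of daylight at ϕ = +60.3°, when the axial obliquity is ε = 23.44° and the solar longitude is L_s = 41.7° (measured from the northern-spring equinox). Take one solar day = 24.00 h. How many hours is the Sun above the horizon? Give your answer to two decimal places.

15.83 h

Solar declination: sin δ = sin ε · sin L_s = sin 23.44° × sin 41.7° = 0.26462, so δ = +15.344°.
cos h₀ = −tan ϕ · tan δ = −tan(+60.3°) × tan(+15.344°) = -0.4811, so h₀ = 2.0727 rad = 118.76°.
Daylight = 2h₀/(2π) × 24.00 h = (2.0727/π) × 24.00 = 15.83 h.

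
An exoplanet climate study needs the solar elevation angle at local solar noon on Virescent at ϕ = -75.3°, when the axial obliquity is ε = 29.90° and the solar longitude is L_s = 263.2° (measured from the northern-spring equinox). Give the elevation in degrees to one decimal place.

Solar declination: sin δ = sin ε · sin L_s = sin 29.90° × sin 263.2° = -0.49498, so δ = -29.669°.
At local noon the hour angle is zero, so the zenith angle equals |ϕ − δ| = |-75.3° − (-29.669°)| = 45.631°.
Elevation = 90° − 45.631° = 44.4°.

44.4°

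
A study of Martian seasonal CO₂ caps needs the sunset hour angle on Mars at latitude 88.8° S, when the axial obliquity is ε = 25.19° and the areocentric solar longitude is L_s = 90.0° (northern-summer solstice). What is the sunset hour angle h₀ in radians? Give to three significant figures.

h₀ = 0.00 rad

sin δ = sin 25.19° × sin 90.0° = 0.42562, so δ = +25.190°.
cos h₀ = −tan ϕ · tan δ = 22.4543 ≥ 1, so the Sun never rises (polar night) and h₀ = 0.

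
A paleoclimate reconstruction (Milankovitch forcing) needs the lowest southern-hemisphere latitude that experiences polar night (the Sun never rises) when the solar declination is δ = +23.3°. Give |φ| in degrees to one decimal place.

Polar night requires cos H₀ = −tan φ tan δ ≥ 1, i.e. tan φ tan δ ≤ −1.
The boundary is |tan φ| · |tan δ| = 1, so |φ| = 90° − |δ| = 90° − 23.3° = 66.7° in the southern hemisphere.

|φ| = 66.7°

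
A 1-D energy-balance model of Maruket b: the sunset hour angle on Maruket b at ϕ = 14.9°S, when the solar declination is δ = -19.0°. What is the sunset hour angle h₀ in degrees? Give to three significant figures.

cos h₀ = −tan ϕ · tan δ = −tan(-14.9°) × tan(-19.000°) = -0.0916, so h₀ = 1.6625 rad = 95.26°.

h₀ = 95.3°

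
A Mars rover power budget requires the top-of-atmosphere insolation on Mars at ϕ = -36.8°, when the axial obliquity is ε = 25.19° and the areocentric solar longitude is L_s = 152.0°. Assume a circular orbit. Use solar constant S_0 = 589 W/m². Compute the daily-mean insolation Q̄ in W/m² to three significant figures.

sin δ = sin 25.19° × sin 152.0° = 0.19982, so δ = +11.526°.
cos h₀ = −tan(-36.8°) tan(+11.526°) = 0.1526, h₀ = 1.4176 rad.
Bracket: h₀ sin ϕ sin δ + cos ϕ cos δ sin h₀ = 1.4176×-0.59902×0.19982 + 0.80073×0.97983×0.98829 = -0.169681 + 0.775392 = 0.605711.
Q̄ = (S_0/π) × [bracket] = (589/π) × 0.605711 = 113.6 W/m².

Q̄ ≈ 114 W/m²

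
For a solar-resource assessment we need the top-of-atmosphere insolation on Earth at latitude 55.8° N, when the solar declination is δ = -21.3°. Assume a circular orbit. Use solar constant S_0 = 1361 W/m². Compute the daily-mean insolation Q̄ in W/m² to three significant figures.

cos h₀ = −tan(+55.8°) tan(-21.300°) = 0.5737, h₀ = 0.9598 rad.
Bracket: h₀ sin ϕ sin δ + cos ϕ cos δ sin h₀ = 0.9598×0.82708×-0.36325 + 0.56208×0.93169×0.81907 = -0.288359 + 0.428934 = 0.140575.
Q̄ = (S_0/π) × [bracket] = (1361/π) × 0.140575 = 60.90 W/m².

Q̄ ≈ 60.9 W/m²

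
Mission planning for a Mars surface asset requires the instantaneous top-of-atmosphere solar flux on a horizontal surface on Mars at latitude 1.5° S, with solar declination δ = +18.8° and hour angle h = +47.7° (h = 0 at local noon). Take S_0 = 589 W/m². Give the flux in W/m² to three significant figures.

cos θ_z = sin ϕ sin δ + cos ϕ cos δ cos h = -0.008436 + 0.636888 = 0.628452.
Flux = S_0 · cos θ_z = 589 × 0.628452 = 370.2 W/m².

370 W/m²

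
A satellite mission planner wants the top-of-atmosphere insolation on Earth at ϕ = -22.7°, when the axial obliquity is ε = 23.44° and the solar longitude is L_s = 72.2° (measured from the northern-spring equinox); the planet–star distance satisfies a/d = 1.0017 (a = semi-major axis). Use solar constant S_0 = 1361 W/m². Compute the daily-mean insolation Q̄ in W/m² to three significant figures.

Solar declination: sin δ = sin ε · sin L_s = sin 23.44° × sin 72.2° = 0.37875, so δ = +22.256°.
cos h₀ = −tan(-22.7°) tan(+22.256°) = 0.1712, h₀ = 1.3988 rad.
Bracket: h₀ sin ϕ sin δ + cos ϕ cos δ sin h₀ = 1.3988×-0.38591×0.37875 + 0.92254×0.92550×0.98524 = -0.204453 + 0.841209 = 0.636756.
Inverse-square distance factor (a/d)² = 1.0017² = 1.003403.
Q̄ = (S_0/π) × 1.003403 × [bracket] = (1361/π) × 1.003403 × 0.636756 = 276.8 W/m².

Q̄ ≈ 277 W/m²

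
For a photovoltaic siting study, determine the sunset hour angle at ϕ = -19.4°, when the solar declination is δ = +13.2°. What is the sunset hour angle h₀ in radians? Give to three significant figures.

cos h₀ = −tan ϕ · tan δ = −tan(-19.4°) × tan(+13.200°) = 0.0826, so h₀ = 1.4881 rad = 85.26°.

h₀ = 1.49 rad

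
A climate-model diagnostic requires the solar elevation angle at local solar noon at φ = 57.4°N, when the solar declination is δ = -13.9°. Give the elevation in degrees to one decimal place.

At local noon the hour angle is zero, so the zenith angle equals |φ − δ| = |+57.4° − (-13.900°)| = 71.300°.
Elevation = 90° − 71.300° = 18.7°.

18.7°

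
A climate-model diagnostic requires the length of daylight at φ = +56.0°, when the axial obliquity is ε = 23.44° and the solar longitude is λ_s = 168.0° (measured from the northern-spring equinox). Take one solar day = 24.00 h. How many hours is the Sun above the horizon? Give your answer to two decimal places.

Solar declination: sin δ = sin ε · sin λ_s = sin 23.44° × sin 168.0° = 0.08270, so δ = +4.744°.
cos H₀ = −tan φ · tan δ = −tan(+56.0°) × tan(+4.744°) = -0.1230, so H₀ = 1.6941 rad = 97.07°.
Daylight = 2H₀/(2π) × 24.00 h = (1.6941/π) × 24.00 = 12.94 h.

12.94 h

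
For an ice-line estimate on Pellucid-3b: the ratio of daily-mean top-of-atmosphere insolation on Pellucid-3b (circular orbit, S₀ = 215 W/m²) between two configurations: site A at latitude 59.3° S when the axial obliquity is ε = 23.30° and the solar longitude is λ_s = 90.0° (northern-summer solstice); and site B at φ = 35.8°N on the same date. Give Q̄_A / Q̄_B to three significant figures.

— Configuration A (φ=-59.3°):
Solar declination: sin δ = sin ε · sin λ_s = sin 23.30° × sin 90.0° = 0.39555, so δ = +23.300°.
cos H₀ = −tan(-59.3°) tan(+23.300°) = 0.7253, H₀ = 0.7593 rad.
Bracket: H₀ sin φ sin δ + cos φ cos δ sin H₀ = 0.7593×-0.85985×0.39555 + 0.51054×0.91845×0.68840 = -0.258248 + 0.322795 = 0.064547.
Q̄ = (S₀/π) × [bracket] = (215/π) × 0.064547 = 4.4174 W/m².
— Configuration B (φ=+35.8°):
cos H₀ = −tan(+35.8°) tan(+23.300°) = -0.3106, H₀ = 1.8866 rad.
Bracket: H₀ sin φ sin δ + cos φ cos δ sin H₀ = 1.8866×0.58496×0.39555 + 0.81106×0.91845×0.95054 = 0.436523 + 0.708074 = 1.144597.
Q̄ = (S₀/π) × [bracket] = (215/π) × 1.144597 = 78.332 W/m².
Ratio Q̄_A / Q̄_B = 4.4174 / 78.332 = 0.05639.

Q̄_A / Q̄_B ≈ 0.0564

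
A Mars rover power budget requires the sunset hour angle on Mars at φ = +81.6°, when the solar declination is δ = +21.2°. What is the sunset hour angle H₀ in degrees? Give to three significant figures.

H₀ = 180°

Sunrise equation: cos H₀ = −tan φ · tan δ = -2.6267 ≤ −1, so the Sun never sets (polar day) and H₀ = π.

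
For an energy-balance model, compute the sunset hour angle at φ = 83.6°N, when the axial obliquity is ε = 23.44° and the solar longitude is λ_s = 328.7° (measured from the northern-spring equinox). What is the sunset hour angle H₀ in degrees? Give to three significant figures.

H₀ = 0.00°

Solar declination: sin δ = sin ε · sin λ_s = sin 23.44° × sin 328.7° = -0.20666, so δ = -11.927°.
cos H₀ = −tan φ · tan δ = 1.8831 ≥ 1, so the Sun never rises (polar night) and H₀ = 0.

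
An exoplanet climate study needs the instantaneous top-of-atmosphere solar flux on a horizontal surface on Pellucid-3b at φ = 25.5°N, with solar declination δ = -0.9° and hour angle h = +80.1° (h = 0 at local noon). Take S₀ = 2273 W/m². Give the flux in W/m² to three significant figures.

337 W/m²

cos θ_z = sin φ sin δ + cos φ cos δ cos h = -0.006762 + 0.155162 = 0.148400.
Flux = S₀ · cos θ_z = 2273 × 0.148400 = 337.3 W/m².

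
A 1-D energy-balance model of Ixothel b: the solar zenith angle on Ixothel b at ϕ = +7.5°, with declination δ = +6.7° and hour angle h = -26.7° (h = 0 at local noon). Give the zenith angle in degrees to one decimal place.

cos θ_z = sin ϕ sin δ + cos ϕ cos δ cos h = 0.015229 + 0.879680 = 0.894909.
θ_z = arccos(0.894909) = 26.5°.

θ_z = 26.5°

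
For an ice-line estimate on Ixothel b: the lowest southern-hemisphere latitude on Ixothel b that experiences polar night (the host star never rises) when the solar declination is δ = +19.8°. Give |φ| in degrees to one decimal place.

|φ| = 70.2°

Polar night requires cos H₀ = −tan φ tan δ ≥ 1, i.e. tan φ tan δ ≤ −1.
The boundary is |tan φ| · |tan δ| = 1, so |φ| = 90° − |δ| = 90° − 19.8° = 70.2° in the southern hemisphere.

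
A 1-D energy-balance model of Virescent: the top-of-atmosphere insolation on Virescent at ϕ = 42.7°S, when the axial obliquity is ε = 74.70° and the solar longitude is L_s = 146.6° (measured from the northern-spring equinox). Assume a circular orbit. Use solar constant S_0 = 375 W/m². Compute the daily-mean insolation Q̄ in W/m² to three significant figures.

Q̄ ≈ 19.6 W/m²

Solar declination: sin δ = sin ε · sin L_s = sin 74.70° × sin 146.6° = 0.53097, so δ = +32.071°.
cos h₀ = −tan(-42.7°) tan(+32.071°) = 0.5782, h₀ = 0.9543 rad.
Bracket: h₀ sin ϕ sin δ + cos ϕ cos δ sin h₀ = 0.9543×-0.67816×0.53097 + 0.73491×0.84739×0.81589 = -0.343627 + 0.508100 = 0.164473.
Q̄ = (S_0/π) × [bracket] = (375/π) × 0.164473 = 19.63 W/m².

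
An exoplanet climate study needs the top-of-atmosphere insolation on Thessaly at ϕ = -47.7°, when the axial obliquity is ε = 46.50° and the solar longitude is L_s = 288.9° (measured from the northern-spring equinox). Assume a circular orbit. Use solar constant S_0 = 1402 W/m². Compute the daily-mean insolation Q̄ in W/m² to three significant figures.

Solar declination: sin δ = sin ε · sin L_s = sin 46.50° × sin 288.9° = -0.68627, so δ = -43.335°.
cos h₀ = −tan(-47.7°) tan(-43.335°) = -1.0369 ≤ −1 ⇒ polar day, h₀ = π.
Bracket: h₀ sin ϕ sin δ + cos ϕ cos δ sin h₀ = 3.1416×-0.73963×-0.68627 + 0.67301×0.72735×0.00000 = 1.594632 + 0.000000 = 1.594632.
Q̄ = (S_0/π) × [bracket] = (1402/π) × 1.594632 = 711.6 W/m².

Q̄ ≈ 712 W/m²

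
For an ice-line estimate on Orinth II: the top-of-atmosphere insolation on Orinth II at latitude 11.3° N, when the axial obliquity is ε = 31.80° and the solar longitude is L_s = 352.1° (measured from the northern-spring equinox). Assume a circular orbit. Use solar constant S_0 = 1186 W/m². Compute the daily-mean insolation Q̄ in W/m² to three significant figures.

Solar declination: sin δ = sin ε · sin L_s = sin 31.80° × sin 352.1° = -0.07243, so δ = -4.153°.
cos h₀ = −tan(+11.3°) tan(-4.153°) = 0.0145, h₀ = 1.5563 rad.
Bracket: h₀ sin ϕ sin δ + cos ϕ cos δ sin h₀ = 1.5563×0.19595×-0.07243 + 0.98061×0.99737×0.99989 = -0.022088 + 0.977923 = 0.955835.
Q̄ = (S_0/π) × [bracket] = (1186/π) × 0.955835 = 360.8 W/m².

Q̄ ≈ 361 W/m²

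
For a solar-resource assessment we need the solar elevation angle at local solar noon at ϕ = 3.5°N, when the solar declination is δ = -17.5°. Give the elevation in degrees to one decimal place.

69.0°

At local noon the hour angle is zero, so the zenith angle equals |ϕ − δ| = |+3.5° − (-17.500°)| = 21.000°.
Elevation = 90° − 21.000° = 69.0°.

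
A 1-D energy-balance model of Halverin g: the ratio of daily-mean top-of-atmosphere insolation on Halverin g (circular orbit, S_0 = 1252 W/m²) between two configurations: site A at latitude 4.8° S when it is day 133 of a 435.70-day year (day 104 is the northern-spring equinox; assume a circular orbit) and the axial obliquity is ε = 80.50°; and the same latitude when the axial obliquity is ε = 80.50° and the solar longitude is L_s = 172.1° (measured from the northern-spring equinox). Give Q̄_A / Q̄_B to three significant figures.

Q̄_A / Q̄_B ≈ 0.888

— Configuration A (ϕ=-4.8°):
Solar longitude: L_s = 360° × (133 − 104)/435.70 = 23.961°.
sin δ = sin 80.50° × sin 23.961° = 0.40055, so δ = +23.613°.
cos h₀ = −tan(-4.8°) tan(+23.613°) = 0.0367, h₀ = 1.5341 rad.
Bracket: h₀ sin ϕ sin δ + cos ϕ cos δ sin h₀ = 1.5341×-0.08368×0.40055 + 0.99649×0.91627×0.99933 = -0.051420 + 0.912442 = 0.861022.
Q̄ = (S_0/π) × [bracket] = (1252/π) × 0.861022 = 343.14 W/m².
— Configuration B (ϕ=-4.8°):
Solar declination: sin δ = sin ε · sin L_s = sin 80.50° × sin 172.1° = 0.13556, so δ = +7.791°.
cos h₀ = −tan(-4.8°) tan(+7.791°) = 0.0115, h₀ = 1.5593 rad.
Bracket: h₀ sin ϕ sin δ + cos ϕ cos δ sin h₀ = 1.5593×-0.08368×0.13556 + 0.99649×0.99077×0.99993 = -0.017688 + 0.987223 = 0.969535.
Q̄ = (S_0/π) × [bracket] = (1252/π) × 0.969535 = 386.38 W/m².
Ratio Q̄_A / Q̄_B = 343.14 / 386.38 = 0.8881.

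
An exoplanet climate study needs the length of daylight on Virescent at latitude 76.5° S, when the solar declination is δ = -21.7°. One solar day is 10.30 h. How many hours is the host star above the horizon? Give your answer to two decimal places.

10.30 h

Sunrise equation: cos H₀ = −tan φ · tan δ = -1.6576 ≤ −1, so the host star never sets (polar day) and H₀ = π.
Daylight = 2H₀/(2π) × 10.30 h = (3.1416/π) × 10.30 = 10.30 h.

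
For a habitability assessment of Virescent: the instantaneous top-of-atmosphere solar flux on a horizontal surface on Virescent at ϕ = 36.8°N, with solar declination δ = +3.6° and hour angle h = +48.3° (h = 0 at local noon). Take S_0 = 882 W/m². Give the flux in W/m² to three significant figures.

cos θ_z = sin ϕ sin δ + cos ϕ cos δ cos h = 0.037613 + 0.531620 = 0.569233.
Flux = S_0 · cos θ_z = 882 × 0.569233 = 502.1 W/m².

502 W/m²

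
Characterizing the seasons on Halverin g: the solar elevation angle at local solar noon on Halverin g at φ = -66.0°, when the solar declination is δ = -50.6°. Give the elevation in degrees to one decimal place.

74.6°

At local noon the hour angle is zero, so the zenith angle equals |φ − δ| = |-66.0° − (-50.600°)| = 15.400°.
Elevation = 90° − 15.400° = 74.6°.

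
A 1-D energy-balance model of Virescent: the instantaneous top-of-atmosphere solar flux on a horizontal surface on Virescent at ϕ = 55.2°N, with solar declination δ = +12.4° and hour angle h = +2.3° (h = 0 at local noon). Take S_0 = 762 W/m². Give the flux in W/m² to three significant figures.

cos θ_z = sin ϕ sin δ + cos ϕ cos δ cos h = 0.176330 + 0.556951 = 0.733281.
Flux = S_0 · cos θ_z = 762 × 0.733281 = 558.8 W/m².

559 W/m²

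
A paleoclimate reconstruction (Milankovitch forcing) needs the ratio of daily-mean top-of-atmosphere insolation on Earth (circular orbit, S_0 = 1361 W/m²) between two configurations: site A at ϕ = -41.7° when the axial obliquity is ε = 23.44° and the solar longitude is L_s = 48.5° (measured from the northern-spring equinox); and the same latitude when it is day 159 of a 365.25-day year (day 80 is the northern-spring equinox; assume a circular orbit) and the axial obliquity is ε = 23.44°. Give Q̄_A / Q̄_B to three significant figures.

Q̄_A / Q̄_B ≈ 1.30

— Configuration A (ϕ=-41.7°):
Solar declination: sin δ = sin ε · sin L_s = sin 23.44° × sin 48.5° = 0.29793, so δ = +17.333°.
cos h₀ = −tan(-41.7°) tan(+17.333°) = 0.2781, h₀ = 1.2890 rad.
Bracket: h₀ sin ϕ sin δ + cos ϕ cos δ sin h₀ = 1.2890×-0.66523×0.29793 + 0.74664×0.95459×0.96056 = -0.255469 + 0.684625 = 0.429156.
Q̄ = (S_0/π) × [bracket] = (1361/π) × 0.429156 = 185.92 W/m².
— Configuration B (ϕ=-41.7°):
Solar longitude: L_s = 360° × (159 − 80)/365.25 = 77.864°.
sin δ = sin 23.44° × sin 77.864° = 0.38890, so δ = +22.886°.
cos h₀ = −tan(-41.7°) tan(+22.886°) = 0.3761, h₀ = 1.1852 rad.
Bracket: h₀ sin ϕ sin δ + cos ϕ cos δ sin h₀ = 1.1852×-0.66523×0.38890 + 0.74664×0.92128×0.92658 = -0.306621 + 0.637361 = 0.330740.
Q̄ = (S_0/π) × [bracket] = (1361/π) × 0.330740 = 143.28 W/m².
Ratio Q̄_A / Q̄_B = 185.92 / 143.28 = 1.298.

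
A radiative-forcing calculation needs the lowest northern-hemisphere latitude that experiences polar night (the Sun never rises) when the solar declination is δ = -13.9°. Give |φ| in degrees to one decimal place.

|φ| = 76.1°

Polar night requires cos H₀ = −tan φ tan δ ≥ 1, i.e. tan φ tan δ ≤ −1.
The boundary is |tan φ| · |tan δ| = 1, so |φ| = 90° − |δ| = 90° − 13.9° = 76.1° in the northern hemisphere.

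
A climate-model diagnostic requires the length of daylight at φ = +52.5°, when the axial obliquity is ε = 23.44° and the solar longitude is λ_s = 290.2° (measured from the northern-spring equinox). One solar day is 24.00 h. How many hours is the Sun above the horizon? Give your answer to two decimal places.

Solar declination: sin δ = sin ε · sin λ_s = sin 23.44° × sin 290.2° = -0.37332, so δ = -21.921°.
cos H₀ = −tan φ · tan δ = −tan(+52.5°) × tan(-21.921°) = 0.5244, so H₀ = 1.0187 rad = 58.37°.
Daylight = 2H₀/(2π) × 24.00 h = (1.0187/π) × 24.00 = 7.78 h.

7.78 h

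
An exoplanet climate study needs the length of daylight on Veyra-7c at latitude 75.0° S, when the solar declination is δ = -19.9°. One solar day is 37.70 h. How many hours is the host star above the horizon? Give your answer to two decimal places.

Sunrise equation: cos H₀ = −tan φ · tan δ = -1.3510 ≤ −1, so the host star never sets (polar day) and H₀ = π.
Daylight = 2H₀/(2π) × 37.70 h = (3.1416/π) × 37.70 = 37.70 h.

37.70 h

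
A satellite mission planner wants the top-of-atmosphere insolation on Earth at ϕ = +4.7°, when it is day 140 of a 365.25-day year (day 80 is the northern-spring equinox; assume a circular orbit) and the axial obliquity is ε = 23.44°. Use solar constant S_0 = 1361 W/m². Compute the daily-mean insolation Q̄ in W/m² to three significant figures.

Q̄ ≈ 425 W/m²

Solar longitude: L_s = 360° × (140 − 80)/365.25 = 59.138°.
sin δ = sin 23.44° × sin 59.138° = 0.34146, so δ = +19.966°.
cos h₀ = −tan(+4.7°) tan(+19.966°) = -0.0299, h₀ = 1.6007 rad.
Bracket: h₀ sin ϕ sin δ + cos ϕ cos δ sin h₀ = 1.6007×0.08194×0.34146 + 0.99664×0.93990×0.99955 = 0.044786 + 0.936320 = 0.981106.
Q̄ = (S_0/π) × [bracket] = (1361/π) × 0.981106 = 425.0 W/m².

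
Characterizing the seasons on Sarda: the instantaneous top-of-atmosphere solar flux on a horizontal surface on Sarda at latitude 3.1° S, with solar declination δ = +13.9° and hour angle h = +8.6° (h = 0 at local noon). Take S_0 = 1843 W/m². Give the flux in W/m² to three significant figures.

cos θ_z = sin ϕ sin δ + cos ϕ cos δ cos h = -0.012991 + 0.958398 = 0.945407.
Flux = S_0 · cos θ_z = 1843 × 0.945407 = 1742 W/m².

1.74e+03 W/m²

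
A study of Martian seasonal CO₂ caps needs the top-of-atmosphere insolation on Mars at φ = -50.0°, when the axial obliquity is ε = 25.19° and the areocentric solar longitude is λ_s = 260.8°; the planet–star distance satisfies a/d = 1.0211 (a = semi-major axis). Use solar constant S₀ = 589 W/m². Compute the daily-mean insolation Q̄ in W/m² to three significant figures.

sin δ = sin 25.19° × sin 260.8° = -0.42015, so δ = -24.844°.
cos H₀ = −tan(-50.0°) tan(-24.844°) = -0.5518, H₀ = 2.1553 rad.
Bracket: H₀ sin φ sin δ + cos φ cos δ sin H₀ = 2.1553×-0.76604×-0.42015 + 0.64279×0.90746×0.83399 = 0.693687 + 0.486472 = 1.180159.
Inverse-square distance factor (a/d)² = 1.0211² = 1.042645.
Q̄ = (S₀/π) × 1.042645 × [bracket] = (589/π) × 1.042645 × 1.180159 = 230.7 W/m².

Q̄ ≈ 231 W/m²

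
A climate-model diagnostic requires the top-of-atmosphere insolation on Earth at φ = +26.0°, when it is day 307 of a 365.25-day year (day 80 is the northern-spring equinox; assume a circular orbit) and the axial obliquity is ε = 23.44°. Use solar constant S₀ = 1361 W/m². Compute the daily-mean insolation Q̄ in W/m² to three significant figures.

Q̄ ≈ 296 W/m²

Solar longitude: λ_s = 360° × (307 − 80)/365.25 = 223.737°.
sin δ = sin 23.44° × sin 223.737° = -0.27501, so δ = -15.963°.
cos H₀ = −tan(+26.0°) tan(-15.963°) = 0.1395, H₀ = 1.4308 rad.
Bracket: H₀ sin φ sin δ + cos φ cos δ sin H₀ = 1.4308×0.43837×-0.27501 + 0.89879×0.96144×0.99022 = -0.172492 + 0.855681 = 0.683189.
Q̄ = (S₀/π) × [bracket] = (1361/π) × 0.683189 = 296.0 W/m².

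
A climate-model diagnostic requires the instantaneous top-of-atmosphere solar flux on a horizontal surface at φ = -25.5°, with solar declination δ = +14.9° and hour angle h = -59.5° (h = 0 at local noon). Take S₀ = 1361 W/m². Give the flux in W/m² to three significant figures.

cos θ_z = sin φ sin δ + cos φ cos δ cos h = -0.110699 + 0.442694 = 0.331995.
Flux = S₀ · cos θ_z = 1361 × 0.331995 = 451.8 W/m².

452 W/m²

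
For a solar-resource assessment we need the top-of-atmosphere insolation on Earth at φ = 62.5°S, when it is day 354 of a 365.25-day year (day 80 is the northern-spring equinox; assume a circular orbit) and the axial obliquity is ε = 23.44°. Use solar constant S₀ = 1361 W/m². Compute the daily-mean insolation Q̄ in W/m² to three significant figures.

Q̄ ≈ 492 W/m²

Solar longitude: λ_s = 360° × (354 − 80)/365.25 = 270.062°.
sin δ = sin 23.44° × sin 270.062° = -0.39779, so δ = -23.440°.
cos H₀ = −tan(-62.5°) tan(-23.440°) = -0.8329, H₀ = 2.5551 rad.
Bracket: H₀ sin φ sin δ + cos φ cos δ sin H₀ = 2.5551×-0.88701×-0.39779 + 0.46175×0.91748×0.55346 = 0.901551 + 0.234471 = 1.136022.
Q̄ = (S₀/π) × [bracket] = (1361/π) × 1.136022 = 492.1 W/m².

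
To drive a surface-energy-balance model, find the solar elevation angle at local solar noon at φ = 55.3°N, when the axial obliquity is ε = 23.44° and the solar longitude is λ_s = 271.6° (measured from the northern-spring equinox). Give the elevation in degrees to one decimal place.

Solar declination: sin δ = sin ε · sin λ_s = sin 23.44° × sin 271.6° = -0.39763, so δ = -23.430°.
At local noon the hour angle is zero, so the zenith angle equals |φ − δ| = |+55.3° − (-23.430°)| = 78.730°.
Elevation = 90° − 78.730° = 11.3°.

11.3°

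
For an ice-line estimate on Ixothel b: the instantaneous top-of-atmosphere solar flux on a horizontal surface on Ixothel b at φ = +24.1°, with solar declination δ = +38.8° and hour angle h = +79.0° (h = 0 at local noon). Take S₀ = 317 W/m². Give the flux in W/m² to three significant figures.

124 W/m²

cos θ_z = sin φ sin δ + cos φ cos δ cos h = 0.255861 + 0.135743 = 0.391604.
Flux = S₀ · cos θ_z = 317 × 0.391604 = 124.1 W/m².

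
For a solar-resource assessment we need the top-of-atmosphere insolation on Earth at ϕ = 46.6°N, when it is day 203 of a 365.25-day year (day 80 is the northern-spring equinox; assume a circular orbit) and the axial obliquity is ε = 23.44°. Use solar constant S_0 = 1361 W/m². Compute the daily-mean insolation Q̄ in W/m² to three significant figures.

Solar longitude: L_s = 360° × (203 − 80)/365.25 = 121.232°.
sin δ = sin 23.44° × sin 121.232° = 0.34014, so δ = +19.885°.
cos h₀ = −tan(+46.6°) tan(+19.885°) = -0.3825, h₀ = 1.9633 rad.
Bracket: h₀ sin ϕ sin δ + cos ϕ cos δ sin h₀ = 1.9633×0.72657×0.34014 + 0.68709×0.94038×0.92396 = 0.485201 + 0.596994 = 1.082195.
Q̄ = (S_0/π) × [bracket] = (1361/π) × 1.082195 = 468.8 W/m².

Q̄ ≈ 469 W/m²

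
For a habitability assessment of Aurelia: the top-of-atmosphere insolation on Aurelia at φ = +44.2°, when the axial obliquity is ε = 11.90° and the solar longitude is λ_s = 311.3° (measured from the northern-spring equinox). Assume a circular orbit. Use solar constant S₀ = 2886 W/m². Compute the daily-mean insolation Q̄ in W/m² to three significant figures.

Q̄ ≈ 502 W/m²

Solar declination: sin δ = sin ε · sin λ_s = sin 11.90° × sin 311.3° = -0.15491, so δ = -8.912°.
cos H₀ = −tan(+44.2°) tan(-8.912°) = 0.1525, H₀ = 1.4177 rad.
Bracket: H₀ sin φ sin δ + cos φ cos δ sin H₀ = 1.4177×0.69717×-0.15491 + 0.71691×0.98793×0.98831 = -0.153110 + 0.699977 = 0.546867.
Q̄ = (S₀/π) × [bracket] = (2886/π) × 0.546867 = 502.4 W/m².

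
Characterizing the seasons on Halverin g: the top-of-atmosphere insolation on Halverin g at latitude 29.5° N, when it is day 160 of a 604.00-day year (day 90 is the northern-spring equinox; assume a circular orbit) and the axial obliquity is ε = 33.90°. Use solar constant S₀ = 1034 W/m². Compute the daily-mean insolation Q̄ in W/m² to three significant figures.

Q̄ ≈ 367 W/m²

Solar longitude: λ_s = 360° × (160 − 90)/604.00 = 41.722°.
sin δ = sin 33.90° × sin 41.722° = 0.37119, so δ = +21.789°.
cos H₀ = −tan(+29.5°) tan(+21.789°) = -0.2262, H₀ = 1.7989 rad.
Bracket: H₀ sin φ sin δ + cos φ cos δ sin H₀ = 1.7989×0.49242×0.37119 + 0.87036×0.92856×0.97409 = 0.328805 + 0.787241 = 1.116046.
Q̄ = (S₀/π) × [bracket] = (1034/π) × 1.116046 = 367.3 W/m².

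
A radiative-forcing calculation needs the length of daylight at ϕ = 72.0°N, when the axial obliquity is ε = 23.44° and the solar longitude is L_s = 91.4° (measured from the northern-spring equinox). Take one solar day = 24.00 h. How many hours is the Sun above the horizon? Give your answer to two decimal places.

24.00 h

Solar declination: sin δ = sin ε · sin L_s = sin 23.44° × sin 91.4° = 0.39767, so δ = +23.433°.
Sunrise equation: cos h₀ = −tan ϕ · tan δ = -1.3339 ≤ −1, so the Sun never sets (polar day) and h₀ = π.
Daylight = 2h₀/(2π) × 24.00 h = (3.1416/π) × 24.00 = 24.00 h.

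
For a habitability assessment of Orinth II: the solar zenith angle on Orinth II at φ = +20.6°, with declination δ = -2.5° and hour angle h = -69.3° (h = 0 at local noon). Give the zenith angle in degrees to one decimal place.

cos θ_z = sin φ sin δ + cos φ cos δ cos h = -0.015347 + 0.330559 = 0.315212.
θ_z = arccos(0.315212) = 71.6°.

θ_z = 71.6°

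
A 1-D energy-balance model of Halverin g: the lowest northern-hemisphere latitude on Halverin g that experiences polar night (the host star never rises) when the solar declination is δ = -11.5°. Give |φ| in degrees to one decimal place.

Polar night requires cos H₀ = −tan φ tan δ ≥ 1, i.e. tan φ tan δ ≤ −1.
The boundary is |tan φ| · |tan δ| = 1, so |φ| = 90° − |δ| = 90° − 11.5° = 78.5° in the northern hemisphere.

|φ| = 78.5°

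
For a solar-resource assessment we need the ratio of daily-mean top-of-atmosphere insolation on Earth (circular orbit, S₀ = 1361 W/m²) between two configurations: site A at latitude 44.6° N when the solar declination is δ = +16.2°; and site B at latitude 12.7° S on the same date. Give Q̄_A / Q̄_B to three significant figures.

— Configuration A (φ=+44.6°):
cos H₀ = −tan(+44.6°) tan(+16.200°) = -0.2865, H₀ = 1.8614 rad.
Bracket: H₀ sin φ sin δ + cos φ cos δ sin H₀ = 1.8614×0.70215×0.27899 + 0.71203×0.96029×0.95808 = 0.364635 + 0.655092 = 1.019727.
Q̄ = (S₀/π) × [bracket] = (1361/π) × 1.019727 = 441.77 W/m².
— Configuration B (φ=-12.7°):
cos H₀ = −tan(-12.7°) tan(+16.200°) = 0.0655, H₀ = 1.5053 rad.
Bracket: H₀ sin φ sin δ + cos φ cos δ sin H₀ = 1.5053×-0.21985×0.27899 + 0.97553×0.96029×0.99785 = -0.092329 + 0.934778 = 0.842449.
Q̄ = (S₀/π) × [bracket] = (1361/π) × 0.842449 = 364.97 W/m².
Ratio Q̄_A / Q̄_B = 441.77 / 364.97 = 1.210.

Q̄_A / Q̄_B ≈ 1.21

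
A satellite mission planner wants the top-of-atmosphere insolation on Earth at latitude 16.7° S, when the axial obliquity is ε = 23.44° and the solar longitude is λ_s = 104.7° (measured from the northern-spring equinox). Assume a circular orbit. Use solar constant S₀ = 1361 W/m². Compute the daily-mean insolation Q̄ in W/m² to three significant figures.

Solar declination: sin δ = sin ε · sin λ_s = sin 23.44° × sin 104.7° = 0.38477, so δ = +22.629°.
cos H₀ = −tan(-16.7°) tan(+22.629°) = 0.1251, H₀ = 1.4454 rad.
Bracket: H₀ sin φ sin δ + cos φ cos δ sin H₀ = 1.4454×-0.28736×0.38477 + 0.95782×0.92301×0.99215 = -0.159814 + 0.877137 = 0.717323.
Q̄ = (S₀/π) × [bracket] = (1361/π) × 0.717323 = 310.8 W/m².

Q̄ ≈ 311 W/m²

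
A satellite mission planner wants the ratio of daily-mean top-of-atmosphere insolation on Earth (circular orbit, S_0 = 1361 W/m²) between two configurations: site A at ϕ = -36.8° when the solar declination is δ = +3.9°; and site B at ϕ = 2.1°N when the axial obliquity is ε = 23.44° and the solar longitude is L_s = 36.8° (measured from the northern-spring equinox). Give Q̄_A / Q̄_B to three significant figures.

— Configuration A (ϕ=-36.8°):
cos h₀ = −tan(-36.8°) tan(+3.900°) = 0.0510, h₀ = 1.5198 rad.
Bracket: h₀ sin ϕ sin δ + cos ϕ cos δ sin h₀ = 1.5198×-0.59902×0.06802 + 0.80073×0.99768×0.99870 = -0.061925 + 0.797834 = 0.735909.
Q̄ = (S_0/π) × [bracket] = (1361/π) × 0.735909 = 318.81 W/m².
— Configuration B (ϕ=+2.1°):
Solar declination: sin δ = sin ε · sin L_s = sin 23.44° × sin 36.8° = 0.23828, so δ = +13.785°.
cos h₀ = −tan(+2.1°) tan(+13.785°) = -0.0090, h₀ = 1.5798 rad.
Bracket: h₀ sin ϕ sin δ + cos ϕ cos δ sin h₀ = 1.5798×0.03664×0.23828 + 0.99933×0.97120×0.99996 = 0.013793 + 0.970510 = 0.984303.
Q̄ = (S_0/π) × [bracket] = (1361/π) × 0.984303 = 426.42 W/m².
Ratio Q̄_A / Q̄_B = 318.81 / 426.42 = 0.7476.

Q̄_A / Q̄_B ≈ 0.748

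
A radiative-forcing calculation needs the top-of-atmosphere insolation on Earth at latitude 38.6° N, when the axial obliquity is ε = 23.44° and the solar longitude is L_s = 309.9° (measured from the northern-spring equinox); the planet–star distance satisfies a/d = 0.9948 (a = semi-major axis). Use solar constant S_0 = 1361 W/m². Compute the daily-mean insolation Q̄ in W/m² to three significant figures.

Q̄ ≈ 201 W/m²

Solar declination: sin δ = sin ε · sin L_s = sin 23.44° × sin 309.9° = -0.30517, so δ = -17.768°.
cos h₀ = −tan(+38.6°) tan(-17.768°) = 0.2558, h₀ = 1.3121 rad.
Bracket: h₀ sin ϕ sin δ + cos ϕ cos δ sin h₀ = 1.3121×0.62388×-0.30517 + 0.78152×0.95230×0.96673 = -0.249810 + 0.719481 = 0.469671.
Inverse-square distance factor (a/d)² = 0.9948² = 0.989627.
Q̄ = (S_0/π) × 0.989627 × [bracket] = (1361/π) × 0.989627 × 0.469671 = 201.4 W/m².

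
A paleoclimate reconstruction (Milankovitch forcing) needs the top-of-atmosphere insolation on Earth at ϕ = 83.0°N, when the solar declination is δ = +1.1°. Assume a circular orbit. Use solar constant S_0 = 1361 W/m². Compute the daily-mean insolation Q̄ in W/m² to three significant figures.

cos h₀ = −tan(+83.0°) tan(+1.100°) = -0.1564, h₀ = 1.7278 rad.
Bracket: h₀ sin ϕ sin δ + cos ϕ cos δ sin h₀ = 1.7278×0.99255×0.01920 + 0.12187×0.99982×0.98770 = 0.032927 + 0.120349 = 0.153276.
Q̄ = (S_0/π) × [bracket] = (1361/π) × 0.153276 = 66.40 W/m².

Q̄ ≈ 66.4 W/m²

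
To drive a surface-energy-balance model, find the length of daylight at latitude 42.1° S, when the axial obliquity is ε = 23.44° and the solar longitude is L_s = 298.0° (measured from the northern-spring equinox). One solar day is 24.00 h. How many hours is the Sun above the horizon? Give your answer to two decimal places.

Solar declination: sin δ = sin ε · sin L_s = sin 23.44° × sin 298.0° = -0.35123, so δ = -20.562°.
cos h₀ = −tan ϕ · tan δ = −tan(-42.1°) × tan(-20.562°) = -0.3390, so h₀ = 1.9166 rad = 109.81°.
Daylight = 2h₀/(2π) × 24.00 h = (1.9166/π) × 24.00 = 14.64 h.

14.64 h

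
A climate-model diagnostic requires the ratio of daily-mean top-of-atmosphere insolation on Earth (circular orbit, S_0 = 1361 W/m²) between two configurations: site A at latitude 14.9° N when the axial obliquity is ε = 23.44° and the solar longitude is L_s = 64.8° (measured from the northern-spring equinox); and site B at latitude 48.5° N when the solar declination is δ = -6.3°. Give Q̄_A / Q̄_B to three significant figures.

Q̄_A / Q̄_B ≈ 1.97

— Configuration A (ϕ=+14.9°):
Solar declination: sin δ = sin ε · sin L_s = sin 23.44° × sin 64.8° = 0.35993, so δ = +21.096°.
cos h₀ = −tan(+14.9°) tan(+21.096°) = -0.1026, h₀ = 1.6736 rad.
Bracket: h₀ sin ϕ sin δ + cos ϕ cos δ sin h₀ = 1.6736×0.25713×0.35993 + 0.96638×0.93298×0.99472 = 0.154890 + 0.896853 = 1.051743.
Q̄ = (S_0/π) × [bracket] = (1361/π) × 1.051743 = 455.64 W/m².
— Configuration B (ϕ=+48.5°):
cos h₀ = −tan(+48.5°) tan(-6.300°) = 0.1248, h₀ = 1.4457 rad.
Bracket: h₀ sin ϕ sin δ + cos ϕ cos δ sin h₀ = 1.4457×0.74896×-0.10973 + 0.66262×0.99396×0.99218 = -0.118813 + 0.653467 = 0.534654.
Q̄ = (S_0/π) × [bracket] = (1361/π) × 0.534654 = 231.62 W/m².
Ratio Q̄_A / Q̄_B = 455.64 / 231.62 = 1.967.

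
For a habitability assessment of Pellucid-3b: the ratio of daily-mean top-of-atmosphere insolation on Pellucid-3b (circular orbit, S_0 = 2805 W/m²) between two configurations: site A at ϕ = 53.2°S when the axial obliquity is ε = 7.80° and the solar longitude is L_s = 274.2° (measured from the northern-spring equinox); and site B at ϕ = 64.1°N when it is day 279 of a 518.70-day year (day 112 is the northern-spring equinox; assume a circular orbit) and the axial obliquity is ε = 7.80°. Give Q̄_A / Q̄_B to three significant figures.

Q̄_A / Q̄_B ≈ 1.25

— Configuration A (ϕ=-53.2°):
Solar declination: sin δ = sin ε · sin L_s = sin 7.80° × sin 274.2° = -0.13535, so δ = -7.779°.
cos h₀ = −tan(-53.2°) tan(-7.779°) = -0.1826, h₀ = 1.7544 rad.
Bracket: h₀ sin ϕ sin δ + cos ϕ cos δ sin h₀ = 1.7544×-0.80073×-0.13535 + 0.59902×0.99080×0.98319 = 0.190140 + 0.583532 = 0.773672.
Q̄ = (S_0/π) × [bracket] = (2805/π) × 0.773672 = 690.78 W/m².
— Configuration B (ϕ=+64.1°):
Solar longitude: L_s = 360° × (279 − 112)/518.70 = 115.905°.
sin δ = sin 7.80° × sin 115.905° = 0.12208, so δ = +7.012°.
cos h₀ = −tan(+64.1°) tan(+7.012°) = -0.2533, h₀ = 1.8269 rad.
Bracket: h₀ sin ϕ sin δ + cos ϕ cos δ sin h₀ = 1.8269×0.89956×0.12208 + 0.43680×0.99252×0.96739 = 0.200627 + 0.419395 = 0.620022.
Q̄ = (S_0/π) × [bracket] = (2805/π) × 0.620022 = 553.59 W/m².
Ratio Q̄_A / Q̄_B = 690.78 / 553.59 = 1.248.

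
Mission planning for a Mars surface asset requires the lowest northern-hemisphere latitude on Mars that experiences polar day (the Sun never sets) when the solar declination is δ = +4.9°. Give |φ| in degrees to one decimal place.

|φ| = 85.1°

Polar day requires cos H₀ = −tan φ tan δ ≤ −1, i.e. tan φ tan δ ≥ 1.
The boundary is |tan φ| · |tan δ| = 1, so |φ| = 90° − |δ| = 90° − 4.9° = 85.1° in the northern hemisphere.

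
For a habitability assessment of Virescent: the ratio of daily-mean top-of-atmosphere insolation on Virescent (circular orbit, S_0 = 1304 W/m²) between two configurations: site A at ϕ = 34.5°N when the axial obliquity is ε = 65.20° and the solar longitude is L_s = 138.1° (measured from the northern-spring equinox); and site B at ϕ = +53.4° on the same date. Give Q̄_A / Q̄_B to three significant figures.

— Configuration A (ϕ=+34.5°):
Solar declination: sin δ = sin ε · sin L_s = sin 65.20° × sin 138.1° = 0.60624, so δ = +37.318°.
cos h₀ = −tan(+34.5°) tan(+37.318°) = -0.5239, h₀ = 2.1222 rad.
Bracket: h₀ sin ϕ sin δ + cos ϕ cos δ sin h₀ = 2.1222×0.56641×0.60624 + 0.82413×0.79528×0.85177 = 0.728722 + 0.558262 = 1.286984.
Q̄ = (S_0/π) × [bracket] = (1304/π) × 1.286984 = 534.20 W/m².
— Configuration B (ϕ=+53.4°):
cos h₀ = −tan(+53.4°) tan(+37.318°) = -1.0264 ≤ −1 ⇒ polar day, h₀ = π.
Bracket: h₀ sin ϕ sin δ + cos ϕ cos δ sin h₀ = 3.1416×0.80282×0.60624 + 0.59622×0.79528×0.00000 = 1.529022 + 0.000000 = 1.529022.
Q̄ = (S_0/π) × [bracket] = (1304/π) × 1.529022 = 634.66 W/m².
Ratio Q̄_A / Q̄_B = 534.20 / 634.66 = 0.8417.

Q̄_A / Q̄_B ≈ 0.842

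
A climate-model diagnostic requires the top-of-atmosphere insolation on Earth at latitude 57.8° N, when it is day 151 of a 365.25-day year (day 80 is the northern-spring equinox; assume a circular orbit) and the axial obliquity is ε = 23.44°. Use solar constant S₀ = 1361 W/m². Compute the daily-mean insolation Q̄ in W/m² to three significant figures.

Solar longitude: λ_s = 360° × (151 − 80)/365.25 = 69.979°.
sin δ = sin 23.44° × sin 69.979° = 0.37375, so δ = +21.947°.
cos H₀ = −tan(+57.8°) tan(+21.947°) = -0.6399, H₀ = 2.2651 rad.
Bracket: H₀ sin φ sin δ + cos φ cos δ sin H₀ = 2.2651×0.84619×0.37375 + 0.53288×0.92753×0.76848 = 0.716368 + 0.379831 = 1.096199.
Q̄ = (S₀/π) × [bracket] = (1361/π) × 1.096199 = 474.9 W/m².

Q̄ ≈ 475 W/m²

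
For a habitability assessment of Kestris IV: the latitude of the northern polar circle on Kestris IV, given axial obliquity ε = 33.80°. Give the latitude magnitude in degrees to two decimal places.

56.20°

The polar circle is the lowest latitude that experiences at least one full rotation of continuous daylight at the northern-summer solstice; it lies at |φ| = 90° − ε = 90° − 33.80° = 56.20°.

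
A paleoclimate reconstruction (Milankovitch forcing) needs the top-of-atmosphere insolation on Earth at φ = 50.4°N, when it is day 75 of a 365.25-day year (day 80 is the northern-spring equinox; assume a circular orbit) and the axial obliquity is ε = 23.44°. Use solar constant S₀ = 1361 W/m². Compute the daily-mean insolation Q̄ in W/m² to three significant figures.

Solar longitude: λ_s = 360° × (75 − 80)/365.25 = -4.928°, i.e. -4.928° + 360° = 355.072°.
sin δ = sin 23.44° × sin 355.072° = -0.03417, so δ = -1.958°.
cos H₀ = −tan(+50.4°) tan(-1.958°) = 0.0413, H₀ = 1.5295 rad.
Bracket: H₀ sin φ sin δ + cos φ cos δ sin H₀ = 1.5295×0.77051×-0.03417 + 0.63742×0.99942×0.99915 = -0.040269 + 0.636509 = 0.596240.
Q̄ = (S₀/π) × [bracket] = (1361/π) × 0.596240 = 258.3 W/m².

Q̄ ≈ 258 W/m²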